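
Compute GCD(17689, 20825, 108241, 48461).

17689 = 7² · 19²; 20825 = 5² · 7² · 17; 108241 = 7² · 47²; 48461 = 7² · 23 · 43
gcd takes min exponent of each prime: 7² = 49

49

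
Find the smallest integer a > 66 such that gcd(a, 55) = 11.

Multiples of 11 above 66: 11·7, 11·8, … . Need the cofactor coprime to 55/11 = 5.
Checking s = 7, 8, … the first with gcd(s, 5) = 1 is s = 7, giving 77.

77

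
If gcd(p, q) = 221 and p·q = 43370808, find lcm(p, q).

gcd·lcm = product, so lcm = 43370808/221 = 196248.

196248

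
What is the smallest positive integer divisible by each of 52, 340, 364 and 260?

52 = 2² · 13; 340 = 2² · 5 · 17; 364 = 2² · 7 · 13; 260 = 2² · 5 · 13
lcm takes max exponent of each prime: 2² · 5 · 7 · 13 · 17 = 30940

30940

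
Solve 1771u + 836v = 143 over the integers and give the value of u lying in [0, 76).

gcd(1771, 836) = 11 (Euclid: 1771 = 2·836 + 99; 836 = 8·99 + 44; 99 = 2·44 + 11; 44 = 4·11 + 0), and 11 | 143.
Extended Euclid: 1771·(17) + 836·(-36) = 11. Scale by 13: u₀ = 221.
General solution u = u₀ + 76t; reducing mod 76 gives u = 69 (and v = -146).

69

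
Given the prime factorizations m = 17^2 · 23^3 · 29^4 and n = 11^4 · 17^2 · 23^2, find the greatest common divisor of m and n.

min exponent per shared prime: 17^2 · 23^2 = 152881

152881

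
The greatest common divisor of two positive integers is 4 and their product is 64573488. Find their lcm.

16143372

gcd·lcm = product, so lcm = 64573488/4 = 16143372.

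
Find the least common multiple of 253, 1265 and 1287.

148005

253 = 11 · 23; 1265 = 5 · 11 · 23; 1287 = 3² · 11 · 13
lcm takes max exponent of each prime: 3² · 5 · 11 · 13 · 23 = 148005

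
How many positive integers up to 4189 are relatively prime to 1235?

2931

1235 = 5·13·19. Inclusion–exclusion on these primes:
4189 − ⌊4189/5⌋ − ⌊4189/13⌋ − ⌊4189/19⌋ + ⌊4189/65⌋ + ⌊4189/95⌋ + ⌊4189/247⌋ − ⌊4189/1235⌋ = 2931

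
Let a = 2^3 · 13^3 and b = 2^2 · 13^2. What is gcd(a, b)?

676

min exponent per shared prime: 2^2 · 13^2 = 676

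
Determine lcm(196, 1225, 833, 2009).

3415300

196 = 2² · 7²; 1225 = 5² · 7²; 833 = 7² · 17; 2009 = 7² · 41
lcm takes max exponent of each prime: 2² · 5² · 7² · 17 · 41 = 3415300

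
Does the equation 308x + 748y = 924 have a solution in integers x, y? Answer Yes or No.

Yes

gcd(308, 748): 748 = 2·308 + 132; 308 = 2·132 + 44; 132 = 3·44 + 0 → 44
44 divides 924, so a solution exists.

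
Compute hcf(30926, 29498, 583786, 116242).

gcd(30926, 29498): 30926 = 1·29498 + 1428; 29498 = 20·1428 + 938; 1428 = 1·938 + 490; 938 = 1·490 + 448; 490 = 1·448 + 42; 448 = 10·42 + 28; 42 = 1·28 + 14; 28 = 2·14 + 0 → 14
gcd(14, 583786): 583786 = 41699·14 + 0 → 14
gcd(14, 116242): 116242 = 8303·14 + 0 → 14

14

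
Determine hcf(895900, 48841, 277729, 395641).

895900 = 2² · 5² · 17² · 31; 48841 = 13² · 17²; 277729 = 17² · 31²; 395641 = 17² · 37²
gcd takes min exponent of each prime: 17² = 289

289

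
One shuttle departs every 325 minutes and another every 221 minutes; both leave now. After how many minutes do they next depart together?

325 = 5² · 13; 221 = 13 · 17
max exponents: 5² · 13 · 17 = 5525

5525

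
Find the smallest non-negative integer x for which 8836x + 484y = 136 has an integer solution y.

5

gcd(8836, 484) = 4 (Euclid: 8836 = 18·484 + 124; 484 = 3·124 + 112; 124 = 1·112 + 12; 112 = 9·12 + 4; 12 = 3·4 + 0), and 4 | 136.
Extended Euclid: 8836·(-39) + 484·(712) = 4. Scale by 34: x₀ = -1326.
General solution x = x₀ + 121t; reducing mod 121 gives x = 5 (and y = -91).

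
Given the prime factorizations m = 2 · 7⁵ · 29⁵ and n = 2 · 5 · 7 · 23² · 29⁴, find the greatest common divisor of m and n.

min exponent per shared prime: 2 · 7 · 29⁴ = 9901934

9901934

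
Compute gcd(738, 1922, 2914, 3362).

gcd(738, 1922): 1922 = 2·738 + 446; 738 = 1·446 + 292; 446 = 1·292 + 154; 292 = 1·154 + 138; 154 = 1·138 + 16; 138 = 8·16 + 10; 16 = 1·10 + 6; 10 = 1·6 + 4; 6 = 1·4 + 2; 4 = 2·2 + 0 → 2
gcd(2, 2914): 2914 = 1457·2 + 0 → 2
gcd(2, 3362): 3362 = 1681·2 + 0 → 2

2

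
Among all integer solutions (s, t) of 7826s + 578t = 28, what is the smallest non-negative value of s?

152

gcd(7826, 578) = 2 (Euclid: 7826 = 13·578 + 312; 578 = 1·312 + 266; 312 = 1·266 + 46; 266 = 5·46 + 36; 46 = 1·36 + 10; 36 = 3·10 + 6; 10 = 1·6 + 4; 6 = 1·4 + 2; 4 = 2·2 + 0), and 2 | 28.
Extended Euclid: 7826·(-113) + 578·(1530) = 2. Scale by 14: s₀ = -1582.
General solution s = s₀ + 289k; reducing mod 289 gives s = 152 (and t = -2058).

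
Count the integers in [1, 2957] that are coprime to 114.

114 = 2·3·19. Inclusion–exclusion on these primes:
2957 − ⌊2957/2⌋ − ⌊2957/3⌋ − ⌊2957/19⌋ + ⌊2957/6⌋ + ⌊2957/38⌋ + ⌊2957/57⌋ − ⌊2957/114⌋ = 934

934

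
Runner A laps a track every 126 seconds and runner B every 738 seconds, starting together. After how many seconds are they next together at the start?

gcd first: 738 = 5·126 + 108; 126 = 1·108 + 18; 108 = 6·18 + 0 → gcd = 18
lcm = 126·738/gcd = 92988/18 = 5166

5166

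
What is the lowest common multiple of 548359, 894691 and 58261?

20211964381

lcm(548359, 894691) = 548359·894691/gcd = 490611862069/28861 = 16999129
lcm(16999129, 58261) = 16999129·58261/gcd = 990386254669/49 = 20211964381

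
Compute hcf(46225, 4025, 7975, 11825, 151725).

gcd(46225, 4025): 46225 = 11·4025 + 1950; 4025 = 2·1950 + 125; 1950 = 15·125 + 75; 125 = 1·75 + 50; 75 = 1·50 + 25; 50 = 2·25 + 0 → 25
gcd(25, 7975): 7975 = 319·25 + 0 → 25
gcd(25, 11825): 11825 = 473·25 + 0 → 25
gcd(25, 151725): 151725 = 6069·25 + 0 → 25

25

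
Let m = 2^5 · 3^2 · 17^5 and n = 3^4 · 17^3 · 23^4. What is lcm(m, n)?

1029890253494304

max exponent per prime: 2^5 · 3^4 · 17^5 · 23^4 = 1029890253494304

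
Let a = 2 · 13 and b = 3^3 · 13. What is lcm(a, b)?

max exponent per prime: 2 · 3^3 · 13 = 702

702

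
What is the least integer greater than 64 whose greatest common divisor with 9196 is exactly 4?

68

Multiples of 4 above 64: 4·17, 4·18, … . Need the cofactor coprime to 9196/4 = 2299.
Checking s = 17, 18, … the first with gcd(s, 2299) = 1 is s = 17, giving 68.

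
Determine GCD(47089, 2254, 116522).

49

gcd(47089, 2254): 47089 = 20·2254 + 2009; 2254 = 1·2009 + 245; 2009 = 8·245 + 49; 245 = 5·49 + 0 → 49
gcd(49, 116522): 116522 = 2378·49 + 0 → 49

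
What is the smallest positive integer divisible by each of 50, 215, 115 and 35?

50 = 2 · 5²; 215 = 5 · 43; 115 = 5 · 23; 35 = 5 · 7
lcm takes max exponent of each prime: 2 · 5² · 7 · 23 · 43 = 346150

346150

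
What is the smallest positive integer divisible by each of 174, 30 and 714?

103530

lcm(174, 30) = 174·30/gcd = 5220/6 = 870
lcm(870, 714) = 870·714/gcd = 621180/6 = 103530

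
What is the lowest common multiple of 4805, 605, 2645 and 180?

4805 = 5 · 31²; 605 = 5 · 11²; 2645 = 5 · 23²; 180 = 2² · 3² · 5
lcm takes max exponent of each prime: 2² · 3² · 5 · 11² · 23² · 31² = 11072276820

11072276820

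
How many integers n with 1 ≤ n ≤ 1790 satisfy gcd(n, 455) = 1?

Prime factors of 455: 5, 7, 13. Count integers ≤ 1790 divisible by none of them.
By inclusion–exclusion: 1790 − ⌊1790/5⌋ − ⌊1790/7⌋ − ⌊1790/13⌋ + ⌊1790/35⌋ + ⌊1790/65⌋ + ⌊1790/91⌋ − ⌊1790/455⌋ = 1134.

1134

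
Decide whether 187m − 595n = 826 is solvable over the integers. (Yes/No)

No

gcd(187, 595): 595 = 3·187 + 34; 187 = 5·34 + 17; 34 = 2·17 + 0 → 17
17 does not divide 826, so a solution does not exist.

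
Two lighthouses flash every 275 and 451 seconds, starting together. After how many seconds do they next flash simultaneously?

275 = 5² · 11; 451 = 11 · 41
max exponents: 5² · 11 · 41 = 11275

11275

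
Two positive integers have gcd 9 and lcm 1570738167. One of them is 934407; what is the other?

p·q = gcd·lcm = 9·1570738167 = 14136643503, so q = 14136643503/934407 = 15129.

15129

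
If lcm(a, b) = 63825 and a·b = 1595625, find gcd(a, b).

gcd·lcm = product, so gcd = 1595625/63825 = 25.

25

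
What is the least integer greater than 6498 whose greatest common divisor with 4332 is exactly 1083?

7581

gcd(k, 4332) = 1083 forces 1083 | k; write k = 1083s. Then gcd(1083s, 1083·4) = 1083·gcd(s, 4), so need gcd(s, 4) = 1.
1083s > 6498 gives s ≥ 7. The least s ≥ 7 coprime to 4 is 7, so k = 1083·7 = 7581.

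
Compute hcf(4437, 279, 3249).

9

gcd(4437, 279): 4437 = 15·279 + 252; 279 = 1·252 + 27; 252 = 9·27 + 9; 27 = 3·9 + 0 → 9
gcd(9, 3249): 3249 = 361·9 + 0 → 9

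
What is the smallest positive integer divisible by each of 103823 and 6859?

712121957

103823 = 47³; 6859 = 19³
max exponents: 19³ · 47³ = 712121957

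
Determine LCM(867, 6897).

gcd first: 6897 = 7·867 + 828; 867 = 1·828 + 39; 828 = 21·39 + 9; 39 = 4·9 + 3; 9 = 3·3 + 0 → gcd = 3
lcm = 867·6897/gcd = 5979699/3 = 1993233

1993233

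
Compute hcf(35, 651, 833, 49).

gcd(35, 651): 651 = 18·35 + 21; 35 = 1·21 + 14; 21 = 1·14 + 7; 14 = 2·7 + 0 → 7
gcd(7, 833): 833 = 119·7 + 0 → 7
gcd(7, 49): 49 = 7·7 + 0 → 7

7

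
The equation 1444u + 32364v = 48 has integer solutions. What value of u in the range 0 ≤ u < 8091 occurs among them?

7329

Euclid: 32364 = 22·1444 + 596; 1444 = 2·596 + 252; 596 = 2·252 + 92; 252 = 2·92 + 68; 92 = 1·68 + 24; 68 = 2·24 + 20; 24 = 1·20 + 4; 20 = 5·4 + 0 → gcd = 4; 48 = 4·12.
Back-substitution yields 1444·(-1412) + 32364·(63) = 4, so one solution is u = -1412·12 = -16944, v = 63·12 = 756.
Solutions in u differ by 32364/4 = 8091; the one in [0, 8091) is -16944 mod 8091 = 7329.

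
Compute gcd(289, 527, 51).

17

gcd(289, 527): 527 = 1·289 + 238; 289 = 1·238 + 51; 238 = 4·51 + 34; 51 = 1·34 + 17; 34 = 2·17 + 0 → 17
gcd(17, 51): 51 = 3·17 + 0 → 17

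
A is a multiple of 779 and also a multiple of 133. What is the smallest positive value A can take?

779 = 19 · 41; 133 = 7 · 19
max exponents: 7 · 19 · 41 = 5453

5453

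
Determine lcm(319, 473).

13717

319 = 11 · 29; 473 = 11 · 43
max exponents: 11 · 29 · 43 = 13717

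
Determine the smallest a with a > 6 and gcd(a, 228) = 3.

9

228 = 3·76. Any a with gcd(a, 228) = 3 is a multiple of 3, say 3s, with s coprime to 76.
Need s > 6/3, so s ≥ 3. First s ≥ 3 with gcd(s, 76) = 1 is s = 3. Thus a = 3·3 = 9.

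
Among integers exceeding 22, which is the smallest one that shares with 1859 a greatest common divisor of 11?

33

Multiples of 11 above 22: 11·3, 11·4, … . Need the cofactor coprime to 1859/11 = 169.
Checking s = 3, 4, … the first with gcd(s, 169) = 1 is s = 3, giving 33.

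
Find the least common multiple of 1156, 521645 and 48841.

352632020

lcm(1156, 521645) = 1156·521645/gcd = 603021620/289 = 2086580
lcm(2086580, 48841) = 2086580·48841/gcd = 101910653780/289 = 352632020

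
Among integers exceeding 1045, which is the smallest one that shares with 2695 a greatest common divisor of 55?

2695 = 55·49. Any t with gcd(t, 2695) = 55 is a multiple of 55, say 55s, with s coprime to 49.
Need s > 1045/55, so s ≥ 20. First s ≥ 20 with gcd(s, 49) = 1 is s = 20. Thus t = 55·20 = 1100.

1100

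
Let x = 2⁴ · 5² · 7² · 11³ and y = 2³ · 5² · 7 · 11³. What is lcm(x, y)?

max exponent per prime: 2⁴ · 5² · 7² · 11³ = 26087600

26087600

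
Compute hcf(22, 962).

2

22 = 2 · 11
962 = 2 · 13 · 37
Common: 2 = 2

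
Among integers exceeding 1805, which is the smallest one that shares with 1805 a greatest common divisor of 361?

1805 = 361·5. Any x with gcd(x, 1805) = 361 is a multiple of 361, say 361s, with s coprime to 5.
Need s > 1805/361, so s ≥ 6. First s ≥ 6 with gcd(s, 5) = 1 is s = 6. Thus x = 361·6 = 2166.

2166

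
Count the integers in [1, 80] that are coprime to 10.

Prime factors of 10: 2, 5. Count integers ≤ 80 divisible by none of them.
By inclusion–exclusion: 80 − ⌊80/2⌋ − ⌊80/5⌋ + ⌊80/10⌋ = 32.

32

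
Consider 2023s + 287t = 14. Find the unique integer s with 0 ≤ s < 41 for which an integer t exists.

gcd(2023, 287) = 7 (Euclid: 2023 = 7·287 + 14; 287 = 20·14 + 7; 14 = 2·7 + 0), and 7 | 14.
Extended Euclid: 2023·(-20) + 287·(141) = 7. Scale by 2: s₀ = -40.
General solution s = s₀ + 41k; reducing mod 41 gives s = 1 (and t = -7).

1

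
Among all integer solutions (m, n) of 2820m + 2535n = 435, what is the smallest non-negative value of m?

46

Reduce mod 2535: 2820m ≡ 435 (mod 2535). With g = gcd(2820, 2535) = 15 dividing 435, divide through: 188m ≡ 29 (mod 169).
Since gcd(188, 169) = 1, m ≡ 29·(188)⁻¹ ≡ 46 (mod 169). Smallest non-negative: 46.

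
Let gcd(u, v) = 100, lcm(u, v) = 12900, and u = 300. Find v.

Using uv = gcd(u,v)·lcm(u,v) = 100·12900 = 1290000, we get v = 1290000/300 = 4300.

4300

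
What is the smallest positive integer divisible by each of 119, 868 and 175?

lcm(119, 868) = 119·868/gcd = 103292/7 = 14756
lcm(14756, 175) = 14756·175/gcd = 2582300/7 = 368900

368900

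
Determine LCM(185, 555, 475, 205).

185 = 5 · 37; 555 = 3 · 5 · 37; 475 = 5² · 19; 205 = 5 · 41
lcm takes max exponent of each prime: 3 · 5² · 19 · 37 · 41 = 2161725

2161725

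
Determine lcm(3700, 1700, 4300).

2704700

3700 = 2² · 5² · 37; 1700 = 2² · 5² · 17; 4300 = 2² · 5² · 43
lcm takes max exponent of each prime: 2² · 5² · 17 · 37 · 43 = 2704700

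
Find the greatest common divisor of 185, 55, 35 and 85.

gcd(185, 55): 185 = 3·55 + 20; 55 = 2·20 + 15; 20 = 1·15 + 5; 15 = 3·5 + 0 → 5
gcd(5, 35): 35 = 7·5 + 0 → 5
gcd(5, 85): 85 = 17·5 + 0 → 5

5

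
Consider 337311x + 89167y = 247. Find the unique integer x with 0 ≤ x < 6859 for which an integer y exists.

152

gcd(337311, 89167) = 13 (Euclid: 337311 = 3·89167 + 69810; 89167 = 1·69810 + 19357; 69810 = 3·19357 + 11739; 19357 = 1·11739 + 7618; 11739 = 1·7618 + 4121; 7618 = 1·4121 + 3497; 4121 = 1·3497 + 624; 3497 = 5·624 + 377; 624 = 1·377 + 247; 377 = 1·247 + 130; 247 = 1·130 + 117; 130 = 1·117 + 13; 117 = 9·13 + 0), and 13 | 247.
Extended Euclid: 337311·(-714) + 89167·(2701) = 13. Scale by 19: x₀ = -13566.
General solution x = x₀ + 6859t; reducing mod 6859 gives x = 152 (and y = -575).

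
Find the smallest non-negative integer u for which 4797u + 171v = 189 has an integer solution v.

2

gcd(4797, 171) = 9 (Euclid: 4797 = 28·171 + 9; 171 = 19·9 + 0), and 9 | 189.
Extended Euclid: 4797·(1) + 171·(-28) = 9. Scale by 21: u₀ = 21.
General solution u = u₀ + 19t; reducing mod 19 gives u = 2 (and v = -55).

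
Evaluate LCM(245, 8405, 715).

lcm(245, 8405) = 245·8405/gcd = 2059225/5 = 411845
lcm(411845, 715) = 411845·715/gcd = 294469175/5 = 58893835

58893835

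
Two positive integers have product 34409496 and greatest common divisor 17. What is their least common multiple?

For any two positive integers, gcd × lcm equals their product. Hence lcm = 34409496 / 17 = 2024088.

2024088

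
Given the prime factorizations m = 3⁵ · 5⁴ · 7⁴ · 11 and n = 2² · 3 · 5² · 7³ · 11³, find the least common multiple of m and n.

max exponent per prime: 2² · 3⁵ · 5⁴ · 7⁴ · 11³ = 1941406582500

1941406582500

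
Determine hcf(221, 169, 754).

221 = 13 · 17; 169 = 13²; 754 = 2 · 13 · 29
gcd takes min exponent of each prime: 13 = 13

13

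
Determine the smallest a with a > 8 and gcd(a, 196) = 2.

Multiples of 2 above 8: 2·5, 2·6, … . Need the cofactor coprime to 196/2 = 98.
Checking s = 5, 6, … the first with gcd(s, 98) = 1 is s = 5, giving 10.

10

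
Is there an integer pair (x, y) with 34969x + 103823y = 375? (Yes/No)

By Bézout, 34969x + 103823y = 375 has integer solutions iff gcd(34969, 103823) | 375.
Euclid: 103823 = 2·34969 + 33885; 34969 = 1·33885 + 1084; 33885 = 31·1084 + 281; 1084 = 3·281 + 241; 281 = 1·241 + 40; 241 = 6·40 + 1; 40 = 40·1 + 0. gcd = 1; 375 mod 1 = 0. Yes.

Yes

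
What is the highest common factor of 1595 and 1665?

5

Euclid: 1665 = 1·1595 + 70; 1595 = 22·70 + 55; 70 = 1·55 + 15; 55 = 3·15 + 10; 15 = 1·10 + 5; 10 = 2·5 + 0. Last nonzero remainder: 5.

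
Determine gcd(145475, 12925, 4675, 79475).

275

gcd(145475, 12925): 145475 = 11·12925 + 3300; 12925 = 3·3300 + 3025; 3300 = 1·3025 + 275; 3025 = 11·275 + 0 → 275
gcd(275, 4675): 4675 = 17·275 + 0 → 275
gcd(275, 79475): 79475 = 289·275 + 0 → 275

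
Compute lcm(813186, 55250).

22464263250

gcd first: 813186 = 14·55250 + 39686; 55250 = 1·39686 + 15564; 39686 = 2·15564 + 8558; 15564 = 1·8558 + 7006; 8558 = 1·7006 + 1552; 7006 = 4·1552 + 798; 1552 = 1·798 + 754; 798 = 1·754 + 44; 754 = 17·44 + 6; 44 = 7·6 + 2; 6 = 3·2 + 0 → gcd = 2
lcm = 813186·55250/gcd = 44928526500/2 = 22464263250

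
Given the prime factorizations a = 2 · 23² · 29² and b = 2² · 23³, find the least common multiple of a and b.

40929788

max exponent per prime: 2² · 23³ · 29² = 40929788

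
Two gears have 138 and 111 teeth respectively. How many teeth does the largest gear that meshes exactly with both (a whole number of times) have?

3

138 = 2 · 3 · 23
111 = 3 · 37
Common: 3 = 3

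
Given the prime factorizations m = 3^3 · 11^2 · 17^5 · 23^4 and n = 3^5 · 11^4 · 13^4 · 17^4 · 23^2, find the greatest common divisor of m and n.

min exponent per shared prime: 3^3 · 11^2 · 17^4 · 23^2 = 144344583603

144344583603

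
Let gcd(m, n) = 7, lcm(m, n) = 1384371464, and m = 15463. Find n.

626696

Using mn = gcd(m,n)·lcm(m,n) = 7·1384371464 = 9690600248, we get n = 9690600248/15463 = 626696.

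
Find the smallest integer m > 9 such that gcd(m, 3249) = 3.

12

3249 = 3·1083. Any m with gcd(m, 3249) = 3 is a multiple of 3, say 3s, with s coprime to 1083.
Need s > 9/3, so s ≥ 4. First s ≥ 4 with gcd(s, 1083) = 1 is s = 4. Thus m = 3·4 = 12.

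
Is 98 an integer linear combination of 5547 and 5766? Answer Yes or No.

No

gcd(5547, 5766): 5766 = 1·5547 + 219; 5547 = 25·219 + 72; 219 = 3·72 + 3; 72 = 24·3 + 0 → 3
3 does not divide 98, so a solution does not exist.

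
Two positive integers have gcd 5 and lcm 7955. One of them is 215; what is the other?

Using uv = gcd(u,v)·lcm(u,v) = 5·7955 = 39775, we get v = 39775/215 = 185.

185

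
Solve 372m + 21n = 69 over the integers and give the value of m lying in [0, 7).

Reduce mod 21: 372m ≡ 69 (mod 21). With g = gcd(372, 21) = 3 dividing 69, divide through: 124m ≡ 23 (mod 7).
Since gcd(124, 7) = 1, m ≡ 23·(124)⁻¹ ≡ 6 (mod 7). Smallest non-negative: 6.

6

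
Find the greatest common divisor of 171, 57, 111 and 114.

3

171 = 3² · 19; 57 = 3 · 19; 111 = 3 · 37; 114 = 2 · 3 · 19
gcd takes min exponent of each prime: 3 = 3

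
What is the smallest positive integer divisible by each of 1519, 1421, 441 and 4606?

1519 = 7² · 31; 1421 = 7² · 29; 441 = 3² · 7²; 4606 = 2 · 7² · 47
lcm takes max exponent of each prime: 2 · 3² · 7² · 29 · 31 · 47 = 37267146

37267146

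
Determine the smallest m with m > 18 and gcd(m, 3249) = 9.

gcd(m, 3249) = 9 forces 9 | m; write m = 9s. Then gcd(9s, 9·361) = 9·gcd(s, 361), so need gcd(s, 361) = 1.
9s > 18 gives s ≥ 3. The least s ≥ 3 coprime to 361 is 3, so m = 9·3 = 27.

27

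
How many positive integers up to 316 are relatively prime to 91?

250

Prime factors of 91: 7, 13. Count integers ≤ 316 divisible by none of them.
By inclusion–exclusion: 316 − ⌊316/7⌋ − ⌊316/13⌋ + ⌊316/91⌋ = 250.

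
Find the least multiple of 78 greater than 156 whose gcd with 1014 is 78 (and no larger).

234

Multiples of 78 above 156: 78·3, 78·4, … . Need the cofactor coprime to 1014/78 = 13.
Checking s = 3, 4, … the first with gcd(s, 13) = 1 is s = 3, giving 234.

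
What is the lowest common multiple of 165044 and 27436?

165044 = 2² · 11³ · 31; 27436 = 2² · 19³
max exponents: 2² · 11³ · 19³ · 31 = 1132036796

1132036796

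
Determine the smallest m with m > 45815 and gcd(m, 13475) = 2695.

Multiples of 2695 above 45815: 2695·18, 2695·19, … . Need the cofactor coprime to 13475/2695 = 5.
Checking s = 18, 19, … the first with gcd(s, 5) = 1 is s = 18, giving 48510.

48510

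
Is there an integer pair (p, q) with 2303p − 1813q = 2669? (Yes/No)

No

By Bézout, 2303p − 1813q = 2669 has integer solutions iff gcd(2303, 1813) | 2669.
Euclid: 2303 = 1·1813 + 490; 1813 = 3·490 + 343; 490 = 1·343 + 147; 343 = 2·147 + 49; 147 = 3·49 + 0. gcd = 49; 2669 mod 49 = 23. No.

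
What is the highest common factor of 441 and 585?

Euclid: 585 = 1·441 + 144; 441 = 3·144 + 9; 144 = 16·9 + 0. Last nonzero remainder: 9.

9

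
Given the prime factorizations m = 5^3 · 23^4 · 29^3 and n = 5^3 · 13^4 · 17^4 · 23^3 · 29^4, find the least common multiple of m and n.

max exponent per prime: 5^3 · 13^4 · 17^4 · 23^4 · 29^4 = 59017722146167709400125

59017722146167709400125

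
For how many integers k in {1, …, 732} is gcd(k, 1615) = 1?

1615 = 5·17·19. Inclusion–exclusion on these primes:
732 − ⌊732/5⌋ − ⌊732/17⌋ − ⌊732/19⌋ + ⌊732/85⌋ + ⌊732/95⌋ + ⌊732/323⌋ − ⌊732/1615⌋ = 522

522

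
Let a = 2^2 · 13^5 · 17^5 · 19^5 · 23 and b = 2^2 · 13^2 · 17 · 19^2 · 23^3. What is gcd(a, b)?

min exponent per shared prime: 2^2 · 13^2 · 17 · 19^2 · 23 = 95418076

95418076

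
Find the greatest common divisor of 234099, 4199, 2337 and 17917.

19

gcd(234099, 4199): 234099 = 55·4199 + 3154; 4199 = 1·3154 + 1045; 3154 = 3·1045 + 19; 1045 = 55·19 + 0 → 19
gcd(19, 2337): 2337 = 123·19 + 0 → 19
gcd(19, 17917): 17917 = 943·19 + 0 → 19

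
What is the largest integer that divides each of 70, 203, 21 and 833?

7

gcd(70, 203): 203 = 2·70 + 63; 70 = 1·63 + 7; 63 = 9·7 + 0 → 7
gcd(7, 21): 21 = 3·7 + 0 → 7
gcd(7, 833): 833 = 119·7 + 0 → 7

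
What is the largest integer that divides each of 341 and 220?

11

Euclid: 341 = 1·220 + 121; 220 = 1·121 + 99; 121 = 1·99 + 22; 99 = 4·22 + 11; 22 = 2·11 + 0. Last nonzero remainder: 11.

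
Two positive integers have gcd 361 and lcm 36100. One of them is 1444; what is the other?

Using uv = gcd(u,v)·lcm(u,v) = 361·36100 = 13032100, we get v = 13032100/1444 = 9025.

9025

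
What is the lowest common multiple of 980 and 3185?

12740

gcd first: 3185 = 3·980 + 245; 980 = 4·245 + 0 → gcd = 245
lcm = 980·3185/gcd = 3121300/245 = 12740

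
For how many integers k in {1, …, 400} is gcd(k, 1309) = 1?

1309 = 7·11·17. Inclusion–exclusion on these primes:
400 − ⌊400/7⌋ − ⌊400/11⌋ − ⌊400/17⌋ + ⌊400/77⌋ + ⌊400/119⌋ + ⌊400/187⌋ − ⌊400/1309⌋ = 294

294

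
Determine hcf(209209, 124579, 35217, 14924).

209209 = 7 · 11² · 13 · 19; 124579 = 7 · 13 · 37²; 35217 = 3² · 7 · 13 · 43; 14924 = 2² · 7 · 13 · 41
gcd takes min exponent of each prime: 7 · 13 = 91

91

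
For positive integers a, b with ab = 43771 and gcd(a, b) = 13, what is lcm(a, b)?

3367

gcd·lcm = product, so lcm = 43771/13 = 3367.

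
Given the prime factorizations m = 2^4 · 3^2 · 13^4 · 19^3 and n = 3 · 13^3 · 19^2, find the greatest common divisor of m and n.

min exponent per shared prime: 3 · 13^3 · 19^2 = 2379351

2379351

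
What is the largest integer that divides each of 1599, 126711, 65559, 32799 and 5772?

39

gcd(1599, 126711): 126711 = 79·1599 + 390; 1599 = 4·390 + 39; 390 = 10·39 + 0 → 39
gcd(39, 65559): 65559 = 1681·39 + 0 → 39
gcd(39, 32799): 32799 = 841·39 + 0 → 39
gcd(39, 5772): 5772 = 148·39 + 0 → 39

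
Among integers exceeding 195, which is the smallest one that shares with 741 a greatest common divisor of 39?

Multiples of 39 above 195: 39·6, 39·7, … . Need the cofactor coprime to 741/39 = 19.
Checking s = 6, 7, … the first with gcd(s, 19) = 1 is s = 6, giving 234.

234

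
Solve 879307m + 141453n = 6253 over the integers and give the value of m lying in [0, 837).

gcd(879307, 141453) = 169 (Euclid: 879307 = 6·141453 + 30589; 141453 = 4·30589 + 19097; 30589 = 1·19097 + 11492; 19097 = 1·11492 + 7605; 11492 = 1·7605 + 3887; 7605 = 1·3887 + 3718; 3887 = 1·3718 + 169; 3718 = 22·169 + 0), and 169 | 6253.
Extended Euclid: 879307·(37) + 141453·(-230) = 169. Scale by 37: m₀ = 1369.
General solution m = m₀ + 837t; reducing mod 837 gives m = 532 (and n = -3307).

532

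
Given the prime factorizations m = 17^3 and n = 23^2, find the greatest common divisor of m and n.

min exponent per shared prime: (none) = 1

1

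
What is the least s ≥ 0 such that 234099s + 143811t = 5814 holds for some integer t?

634

Euclid: 234099 = 1·143811 + 90288; 143811 = 1·90288 + 53523; 90288 = 1·53523 + 36765; 53523 = 1·36765 + 16758; 36765 = 2·16758 + 3249; 16758 = 5·3249 + 513; 3249 = 6·513 + 171; 513 = 3·171 + 0 → gcd = 171; 5814 = 171·34.
Back-substitution yields 234099·(266) + 143811·(-433) = 171, so one solution is s = 266·34 = 9044, t = -433·34 = -14722.
Solutions in s differ by 143811/171 = 841; the one in [0, 841) is 9044 mod 841 = 634.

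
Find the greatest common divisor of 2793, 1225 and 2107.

2793 = 3 · 7² · 19; 1225 = 5² · 7²; 2107 = 7² · 43
gcd takes min exponent of each prime: 7² = 49

49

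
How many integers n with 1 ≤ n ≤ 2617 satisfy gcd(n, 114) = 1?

114 = 2·3·19. Inclusion–exclusion on these primes:
2617 − ⌊2617/2⌋ − ⌊2617/3⌋ − ⌊2617/19⌋ + ⌊2617/6⌋ + ⌊2617/38⌋ + ⌊2617/57⌋ − ⌊2617/114⌋ = 827

827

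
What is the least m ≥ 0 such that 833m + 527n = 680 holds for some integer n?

16

gcd(833, 527) = 17 (Euclid: 833 = 1·527 + 306; 527 = 1·306 + 221; 306 = 1·221 + 85; 221 = 2·85 + 51; 85 = 1·51 + 34; 51 = 1·34 + 17; 34 = 2·17 + 0), and 17 | 680.
Extended Euclid: 833·(-12) + 527·(19) = 17. Scale by 40: m₀ = -480.
General solution m = m₀ + 31t; reducing mod 31 gives m = 16 (and n = -24).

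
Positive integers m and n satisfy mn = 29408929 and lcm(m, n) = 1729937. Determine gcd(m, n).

gcd·lcm = product, so gcd = 29408929/1729937 = 17.

17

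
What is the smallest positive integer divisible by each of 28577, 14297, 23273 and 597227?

1155863609432123

lcm(28577, 14297) = 28577·14297/gcd = 408565369/17 = 24033257
lcm(24033257, 23273) = 24033257·23273/gcd = 559325990161/17 = 32901528833
lcm(32901528833, 597227) = 32901528833·597227/gcd = 19649681360346091/17 = 1155863609432123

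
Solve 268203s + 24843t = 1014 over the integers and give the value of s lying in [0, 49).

Euclid: 268203 = 10·24843 + 19773; 24843 = 1·19773 + 5070; 19773 = 3·5070 + 4563; 5070 = 1·4563 + 507; 4563 = 9·507 + 0 → gcd = 507; 1014 = 507·2.
Back-substitution yields 268203·(-5) + 24843·(54) = 507, so one solution is s = -5·2 = -10, t = 54·2 = 108.
Solutions in s differ by 24843/507 = 49; the one in [0, 49) is -10 mod 49 = 39.

39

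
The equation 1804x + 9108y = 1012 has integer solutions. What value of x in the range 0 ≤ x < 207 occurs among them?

gcd(1804, 9108) = 44 (Euclid: 9108 = 5·1804 + 88; 1804 = 20·88 + 44; 88 = 2·44 + 0), and 44 | 1012.
Extended Euclid: 1804·(101) + 9108·(-20) = 44. Scale by 23: x₀ = 2323.
General solution x = x₀ + 207t; reducing mod 207 gives x = 46 (and y = -9).

46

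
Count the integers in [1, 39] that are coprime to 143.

Prime factors of 143: 11, 13. Count integers ≤ 39 divisible by none of them.
By inclusion–exclusion: 39 − ⌊39/11⌋ − ⌊39/13⌋ + ⌊39/143⌋ = 33.

33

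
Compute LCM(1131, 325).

28275

gcd first: 1131 = 3·325 + 156; 325 = 2·156 + 13; 156 = 12·13 + 0 → gcd = 13
lcm = 1131·325/gcd = 367575/13 = 28275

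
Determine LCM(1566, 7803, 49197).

lcm(1566, 7803) = 1566·7803/gcd = 12219498/27 = 452574
lcm(452574, 49197) = 452574·49197/gcd = 22265283078/3 = 7421761026

7421761026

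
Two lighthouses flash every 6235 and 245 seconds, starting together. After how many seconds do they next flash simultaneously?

6235 = 5 · 29 · 43; 245 = 5 · 7²
max exponents: 5 · 7² · 29 · 43 = 305515

305515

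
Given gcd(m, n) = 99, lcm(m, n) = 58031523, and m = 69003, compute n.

Using mn = gcd(m,n)·lcm(m,n) = 99·58031523 = 5745120777, we get n = 5745120777/69003 = 83259.

83259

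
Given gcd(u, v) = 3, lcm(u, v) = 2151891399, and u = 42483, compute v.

151959

Using uv = gcd(u,v)·lcm(u,v) = 3·2151891399 = 6455674197, we get v = 6455674197/42483 = 151959.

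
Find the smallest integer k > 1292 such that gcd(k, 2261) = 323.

1615

Multiples of 323 above 1292: 323·5, 323·6, … . Need the cofactor coprime to 2261/323 = 7.
Checking s = 5, 6, … the first with gcd(s, 7) = 1 is s = 5, giving 1615.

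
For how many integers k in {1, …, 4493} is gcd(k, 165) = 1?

165 = 3·5·11. Inclusion–exclusion on these primes:
4493 − ⌊4493/3⌋ − ⌊4493/5⌋ − ⌊4493/11⌋ + ⌊4493/15⌋ + ⌊4493/33⌋ + ⌊4493/55⌋ − ⌊4493/165⌋ = 2179

2179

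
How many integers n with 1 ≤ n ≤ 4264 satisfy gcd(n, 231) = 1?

2216

231 = 3·7·11. Inclusion–exclusion on these primes:
4264 − ⌊4264/3⌋ − ⌊4264/7⌋ − ⌊4264/11⌋ + ⌊4264/21⌋ + ⌊4264/33⌋ + ⌊4264/77⌋ − ⌊4264/231⌋ = 2216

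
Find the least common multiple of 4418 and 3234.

7143906

gcd first: 4418 = 1·3234 + 1184; 3234 = 2·1184 + 866; 1184 = 1·866 + 318; 866 = 2·318 + 230; 318 = 1·230 + 88; 230 = 2·88 + 54; 88 = 1·54 + 34; 54 = 1·34 + 20; 34 = 1·20 + 14; 20 = 1·14 + 6; 14 = 2·6 + 2; 6 = 3·2 + 0 → gcd = 2
lcm = 4418·3234/gcd = 14287812/2 = 7143906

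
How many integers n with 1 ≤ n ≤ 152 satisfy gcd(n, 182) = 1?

Prime factors of 182: 2, 7, 13. Count integers ≤ 152 divisible by none of them.
By inclusion–exclusion: 152 − ⌊152/2⌋ − ⌊152/7⌋ − ⌊152/13⌋ + ⌊152/14⌋ + ⌊152/26⌋ + ⌊152/91⌋ − ⌊152/182⌋ = 60.

60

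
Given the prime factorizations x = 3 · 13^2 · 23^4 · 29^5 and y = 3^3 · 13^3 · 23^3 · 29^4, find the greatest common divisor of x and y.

min exponent per shared prime: 3 · 13^2 · 23^3 · 29^4 = 4362982378989

4362982378989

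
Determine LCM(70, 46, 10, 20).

lcm(70, 46) = 70·46/gcd = 3220/2 = 1610
lcm(1610, 10) = 1610·10/gcd = 16100/10 = 1610
lcm(1610, 20) = 1610·20/gcd = 32200/10 = 3220

3220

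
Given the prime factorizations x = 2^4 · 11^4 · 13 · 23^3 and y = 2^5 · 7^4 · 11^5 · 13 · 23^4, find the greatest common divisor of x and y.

37052505776

min exponent per shared prime: 2^4 · 11^4 · 13 · 23^3 = 37052505776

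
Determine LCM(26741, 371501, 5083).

26741 = 11² · 13 · 17; 371501 = 13 · 17 · 41²; 5083 = 13 · 17 · 23
lcm takes max exponent of each prime: 11² · 13 · 17 · 23 · 41² = 1033887283

1033887283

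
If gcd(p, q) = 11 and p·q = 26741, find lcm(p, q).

2431

Since gcd(p,q)·lcm(p,q) = pq, lcm = 26741/11 = 2431.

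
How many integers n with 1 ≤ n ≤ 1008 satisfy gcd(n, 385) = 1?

Prime factors of 385: 5, 7, 11. Count integers ≤ 1008 divisible by none of them.
By inclusion–exclusion: 1008 − ⌊1008/5⌋ − ⌊1008/7⌋ − ⌊1008/11⌋ + ⌊1008/35⌋ + ⌊1008/55⌋ + ⌊1008/77⌋ − ⌊1008/385⌋ = 629.

629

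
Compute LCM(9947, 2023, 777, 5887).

9947 = 7³ · 29; 2023 = 7 · 17²; 777 = 3 · 7 · 37; 5887 = 7 · 29²
lcm takes max exponent of each prime: 3 · 7³ · 17² · 29² · 37 = 9253604577

9253604577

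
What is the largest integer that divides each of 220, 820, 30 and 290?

gcd(220, 820): 820 = 3·220 + 160; 220 = 1·160 + 60; 160 = 2·60 + 40; 60 = 1·40 + 20; 40 = 2·20 + 0 → 20
gcd(20, 30): 30 = 1·20 + 10; 20 = 2·10 + 0 → 10
gcd(10, 290): 290 = 29·10 + 0 → 10

10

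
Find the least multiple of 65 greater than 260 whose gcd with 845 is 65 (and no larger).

325

845 = 65·13. Any x with gcd(x, 845) = 65 is a multiple of 65, say 65s, with s coprime to 13.
Need s > 260/65, so s ≥ 5. First s ≥ 5 with gcd(s, 13) = 1 is s = 5. Thus x = 65·5 = 325.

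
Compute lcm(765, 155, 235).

1114605

765 = 3² · 5 · 17; 155 = 5 · 31; 235 = 5 · 47
lcm takes max exponent of each prime: 3² · 5 · 17 · 31 · 47 = 1114605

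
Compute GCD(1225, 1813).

49

1225 = 5² · 7²
1813 = 7² · 37
Common: 7² = 49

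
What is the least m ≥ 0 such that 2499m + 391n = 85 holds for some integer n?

Reduce mod 391: 2499m ≡ 85 (mod 391). With g = gcd(2499, 391) = 17 dividing 85, divide through: 147m ≡ 5 (mod 23).
Since gcd(147, 23) = 1, m ≡ 5·(147)⁻¹ ≡ 21 (mod 23). Smallest non-negative: 21.

21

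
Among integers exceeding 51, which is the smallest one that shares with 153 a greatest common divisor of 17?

gcd(k, 153) = 17 forces 17 | k; write k = 17s. Then gcd(17s, 17·9) = 17·gcd(s, 9), so need gcd(s, 9) = 1.
17s > 51 gives s ≥ 4. The least s ≥ 4 coprime to 9 is 4, so k = 17·4 = 68.

68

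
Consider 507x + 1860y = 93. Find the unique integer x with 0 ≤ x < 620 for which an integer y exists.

279

Euclid: 1860 = 3·507 + 339; 507 = 1·339 + 168; 339 = 2·168 + 3; 168 = 56·3 + 0 → gcd = 3; 93 = 3·31.
Back-substitution yields 507·(-11) + 1860·(3) = 3, so one solution is x = -11·31 = -341, y = 3·31 = 93.
Solutions in x differ by 1860/3 = 620; the one in [0, 620) is -341 mod 620 = 279.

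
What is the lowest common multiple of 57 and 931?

gcd first: 931 = 16·57 + 19; 57 = 3·19 + 0 → gcd = 19
lcm = 57·931/gcd = 53067/19 = 2793

2793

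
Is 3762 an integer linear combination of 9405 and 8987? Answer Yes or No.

By Bézout, 9405p − 8987q = 3762 has integer solutions iff gcd(9405, 8987) | 3762.
Euclid: 9405 = 1·8987 + 418; 8987 = 21·418 + 209; 418 = 2·209 + 0. gcd = 209; 3762 mod 209 = 0. Yes.

Yes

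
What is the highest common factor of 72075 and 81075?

75

72075 = 3 · 5² · 31²
81075 = 3 · 5² · 23 · 47
Common: 3 · 5² = 75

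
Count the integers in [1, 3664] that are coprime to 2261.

2801

Prime factors of 2261: 7, 17, 19. Count integers ≤ 3664 divisible by none of them.
By inclusion–exclusion: 3664 − ⌊3664/7⌋ − ⌊3664/17⌋ − ⌊3664/19⌋ + ⌊3664/119⌋ + ⌊3664/133⌋ + ⌊3664/323⌋ − ⌊3664/2261⌋ = 2801.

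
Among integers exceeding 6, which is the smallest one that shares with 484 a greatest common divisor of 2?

10

484 = 2·242. Any k with gcd(k, 484) = 2 is a multiple of 2, say 2s, with s coprime to 242.
Need s > 6/2, so s ≥ 4. First s ≥ 4 with gcd(s, 242) = 1 is s = 5. Thus k = 2·5 = 10.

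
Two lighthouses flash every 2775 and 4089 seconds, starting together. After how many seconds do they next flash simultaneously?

gcd first: 4089 = 1·2775 + 1314; 2775 = 2·1314 + 147; 1314 = 8·147 + 138; 147 = 1·138 + 9; 138 = 15·9 + 3; 9 = 3·3 + 0 → gcd = 3
lcm = 2775·4089/gcd = 11346975/3 = 3782325

3782325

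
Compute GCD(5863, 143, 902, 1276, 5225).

11

5863 = 11 · 13 · 41; 143 = 11 · 13; 902 = 2 · 11 · 41; 1276 = 2² · 11 · 29; 5225 = 5² · 11 · 19
gcd takes min exponent of each prime: 11 = 11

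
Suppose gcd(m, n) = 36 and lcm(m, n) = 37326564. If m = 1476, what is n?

m·n = gcd·lcm = 36·37326564 = 1343756304, so n = 1343756304/1476 = 910404.

910404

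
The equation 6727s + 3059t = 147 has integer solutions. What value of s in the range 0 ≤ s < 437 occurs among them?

Reduce mod 3059: 6727s ≡ 147 (mod 3059). With g = gcd(6727, 3059) = 7 dividing 147, divide through: 961s ≡ 21 (mod 437).
Since gcd(961, 437) = 1, s ≡ 21·(961)⁻¹ ≡ 166 (mod 437). Smallest non-negative: 166.

166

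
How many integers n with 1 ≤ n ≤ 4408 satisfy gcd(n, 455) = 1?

2790

455 = 5·7·13. Inclusion–exclusion on these primes:
4408 − ⌊4408/5⌋ − ⌊4408/7⌋ − ⌊4408/13⌋ + ⌊4408/35⌋ + ⌊4408/65⌋ + ⌊4408/91⌋ − ⌊4408/455⌋ = 2790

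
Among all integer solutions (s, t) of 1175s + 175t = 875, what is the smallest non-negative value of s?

0

Euclid: 1175 = 6·175 + 125; 175 = 1·125 + 50; 125 = 2·50 + 25; 50 = 2·25 + 0 → gcd = 25; 875 = 25·35.
Back-substitution yields 1175·(3) + 175·(-20) = 25, so one solution is s = 3·35 = 105, t = -20·35 = -700.
Solutions in s differ by 175/25 = 7; the one in [0, 7) is 105 mod 7 = 0.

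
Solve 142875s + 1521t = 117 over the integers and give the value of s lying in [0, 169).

Euclid: 142875 = 93·1521 + 1422; 1521 = 1·1422 + 99; 1422 = 14·99 + 36; 99 = 2·36 + 27; 36 = 1·27 + 9; 27 = 3·9 + 0 → gcd = 9; 117 = 9·13.
Back-substitution yields 142875·(46) + 1521·(-4321) = 9, so one solution is s = 46·13 = 598, t = -4321·13 = -56173.
Solutions in s differ by 1521/9 = 169; the one in [0, 169) is 598 mod 169 = 91.

91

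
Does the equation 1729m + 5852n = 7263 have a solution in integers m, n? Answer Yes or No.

By Bézout, 1729m + 5852n = 7263 has integer solutions iff gcd(1729, 5852) | 7263.
Euclid: 5852 = 3·1729 + 665; 1729 = 2·665 + 399; 665 = 1·399 + 266; 399 = 1·266 + 133; 266 = 2·133 + 0. gcd = 133; 7263 mod 133 = 81. No.

No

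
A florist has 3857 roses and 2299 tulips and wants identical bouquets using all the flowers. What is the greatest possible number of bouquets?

3857 = 7 · 19 · 29
2299 = 11² · 19
Common: 19 = 19

19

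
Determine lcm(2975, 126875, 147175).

62549375

lcm(2975, 126875) = 2975·126875/gcd = 377453125/175 = 2156875
lcm(2156875, 147175) = 2156875·147175/gcd = 317438078125/5075 = 62549375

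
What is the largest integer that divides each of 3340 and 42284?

4

3340 = 2² · 5 · 167
42284 = 2² · 11 · 31²
Common: 2² = 4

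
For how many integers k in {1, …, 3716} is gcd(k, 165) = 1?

1802

Prime factors of 165: 3, 5, 11. Count integers ≤ 3716 divisible by none of them.
By inclusion–exclusion: 3716 − ⌊3716/3⌋ − ⌊3716/5⌋ − ⌊3716/11⌋ + ⌊3716/15⌋ + ⌊3716/33⌋ + ⌊3716/55⌋ − ⌊3716/165⌋ = 1802.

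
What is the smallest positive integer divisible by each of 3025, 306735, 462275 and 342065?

176376080369775

3025 = 5² · 11²; 306735 = 3 · 5 · 11² · 13²; 462275 = 5² · 11 · 41²; 342065 = 5 · 37 · 43²
lcm takes max exponent of each prime: 3 · 5² · 11² · 13² · 37 · 41² · 43² = 176376080369775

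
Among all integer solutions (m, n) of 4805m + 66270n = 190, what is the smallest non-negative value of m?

2786

Euclid: 66270 = 13·4805 + 3805; 4805 = 1·3805 + 1000; 3805 = 3·1000 + 805; 1000 = 1·805 + 195; 805 = 4·195 + 25; 195 = 7·25 + 20; 25 = 1·20 + 5; 20 = 4·5 + 0 → gcd = 5; 190 = 5·38.
Back-substitution yields 4805·(-2717) + 66270·(197) = 5, so one solution is m = -2717·38 = -103246, n = 197·38 = 7486.
Solutions in m differ by 66270/5 = 13254; the one in [0, 13254) is -103246 mod 13254 = 2786.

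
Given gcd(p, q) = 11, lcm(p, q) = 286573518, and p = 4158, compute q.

758131

p·q = gcd·lcm = 11·286573518 = 3152308698, so q = 3152308698/4158 = 758131.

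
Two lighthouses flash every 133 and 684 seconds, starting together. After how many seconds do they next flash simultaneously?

133 = 7 · 19; 684 = 2² · 3² · 19
max exponents: 2² · 3² · 7 · 19 = 4788

4788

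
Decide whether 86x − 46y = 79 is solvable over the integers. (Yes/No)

By Bézout, 86x − 46y = 79 has integer solutions iff gcd(86, 46) | 79.
Euclid: 86 = 1·46 + 40; 46 = 1·40 + 6; 40 = 6·6 + 4; 6 = 1·4 + 2; 4 = 2·2 + 0. gcd = 2; 79 mod 2 = 1. No.

No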